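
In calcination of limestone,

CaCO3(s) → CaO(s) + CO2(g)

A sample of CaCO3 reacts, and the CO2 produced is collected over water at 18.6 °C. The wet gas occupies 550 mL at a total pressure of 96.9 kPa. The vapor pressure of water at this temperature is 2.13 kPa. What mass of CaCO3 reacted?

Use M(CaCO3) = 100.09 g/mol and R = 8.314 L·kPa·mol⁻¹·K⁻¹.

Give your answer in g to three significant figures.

P(CO2) = 96.9 − 2.13 = 94.77 kPa
n(CO2) = PV/RT = (94.77 × 0.5500) / (8.314 × 291.75) = 0.02149 mol
n(CaCO3) = (1/1) × 0.02149 = 0.02149 mol
m(CaCO3) = 0.02149 × 100.09 = 2.151 g

2.15 g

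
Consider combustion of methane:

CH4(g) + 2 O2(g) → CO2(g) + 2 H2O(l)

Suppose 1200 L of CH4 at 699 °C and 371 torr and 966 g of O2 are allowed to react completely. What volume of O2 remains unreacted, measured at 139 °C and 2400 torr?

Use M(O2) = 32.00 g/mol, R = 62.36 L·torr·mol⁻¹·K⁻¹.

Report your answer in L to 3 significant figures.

n(CH4) = PV/RT = (371 × 1200) / (62.36 × 972.15) = 7.344 mol
n(O2) = 966 / 32.00 = 30.19 mol
For 7.344 mol CH4, stoichiometry requires (2/1) × 7.344 = 14.69 mol O2; 30.19 mol is available, so CH4 is limiting.
n(O2) consumed = (2/1) × 7.344 = 14.69 mol; remaining = 30.19 − 14.69 = 15.50 mol
V(O2) = nRT/P = 15.50 × 62.36 × 412.15 / 2400 = 166.0 L

166 L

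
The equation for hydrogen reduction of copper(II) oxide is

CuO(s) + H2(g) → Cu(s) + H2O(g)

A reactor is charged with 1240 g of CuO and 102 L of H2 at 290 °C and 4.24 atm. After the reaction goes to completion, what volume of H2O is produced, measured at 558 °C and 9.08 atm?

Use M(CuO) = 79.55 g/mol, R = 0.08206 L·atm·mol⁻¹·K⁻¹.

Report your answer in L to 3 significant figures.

70.3 L

n(CuO) = 1240 / 79.55 = 15.59 mol
n(H2) = PV/RT = (4.24 × 102) / (0.08206 × 563.15) = 9.359 mol
For 15.59 mol CuO, stoichiometry requires (1/1) × 15.59 = 15.59 mol H2; 9.359 mol is available, so H2 is limiting.
n(H2O) = (1/1) × 9.359 = 9.359 mol
V(H2O) = nRT/P = 9.359 × 0.08206 × 831.15 / 9.08 = 70.30 L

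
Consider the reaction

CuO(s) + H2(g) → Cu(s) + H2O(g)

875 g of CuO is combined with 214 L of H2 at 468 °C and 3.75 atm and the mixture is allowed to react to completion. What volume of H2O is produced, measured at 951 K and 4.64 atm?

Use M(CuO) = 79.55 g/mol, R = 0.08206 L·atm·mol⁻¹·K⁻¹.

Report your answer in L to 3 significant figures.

n(CuO) = 875 / 79.55 = 11.00 mol
n(H2) = PV/RT = (3.75 × 214) / (0.08206 × 741.15) = 13.19 mol
For 11.00 mol CuO, stoichiometry requires (1/1) × 11.00 = 11.00 mol H2; 13.19 mol is available, so CuO is limiting.
n(H2O) = (1/1) × 11.00 = 11.00 mol
V(H2O) = nRT/P = 11.00 × 0.08206 × 951 / 4.64 = 185.0 L

185 L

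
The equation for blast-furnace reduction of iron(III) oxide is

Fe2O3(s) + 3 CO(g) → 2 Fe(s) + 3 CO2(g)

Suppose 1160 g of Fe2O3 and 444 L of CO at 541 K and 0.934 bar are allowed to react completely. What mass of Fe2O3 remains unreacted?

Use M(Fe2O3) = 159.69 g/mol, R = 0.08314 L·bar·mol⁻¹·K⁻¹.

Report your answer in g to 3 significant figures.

669 g

n(Fe2O3) = 1160 / 159.69 = 7.264 mol
n(CO) = PV/RT = (0.934 × 444) / (0.08314 × 541) = 9.220 mol
For 7.264 mol Fe2O3, stoichiometry requires (3/1) × 7.264 = 21.79 mol CO; 9.220 mol is available, so CO is limiting.
n(Fe2O3) consumed = (1/3) × 9.220 = 3.073 mol; remaining = 7.264 − 3.073 = 4.191 mol
m(Fe2O3) = 4.191 × 159.69 = 669.3 g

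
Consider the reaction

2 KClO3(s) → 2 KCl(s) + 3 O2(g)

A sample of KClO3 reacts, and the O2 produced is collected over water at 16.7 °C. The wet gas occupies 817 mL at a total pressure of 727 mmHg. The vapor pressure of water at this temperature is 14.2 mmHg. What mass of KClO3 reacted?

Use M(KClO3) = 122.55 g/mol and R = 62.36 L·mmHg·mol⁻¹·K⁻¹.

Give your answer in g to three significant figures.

P(O2) = 727 − 14.2 = 712.8 mmHg
n(O2) = PV/RT = (712.8 × 0.8170) / (62.36 × 289.85) = 0.03222 mol
n(KClO3) = (2/3) × 0.03222 = 0.02148 mol
m(KClO3) = 0.02148 × 122.55 = 2.632 g

2.63 g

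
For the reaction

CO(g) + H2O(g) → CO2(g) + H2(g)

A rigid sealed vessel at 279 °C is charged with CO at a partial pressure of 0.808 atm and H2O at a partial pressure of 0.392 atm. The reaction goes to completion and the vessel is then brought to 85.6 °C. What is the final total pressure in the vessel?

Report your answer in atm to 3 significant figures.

0.780 atm

With V and T fixed, P_i ∝ n_i, so the mole ratios apply directly to partial pressures at 279 °C.
P(H2O) required for 0.808 atm of CO = (1/1) × 0.808 = 0.8080 atm; available 0.392 atm, so H2O is limiting.
P(CO) remaining = 0.808 − (1/1) × 0.392 = 0.4160 atm
P(gaseous products) = (1+1)/1 × 0.392 = 0.7840 atm
P_total at 279 °C = 0.4160 + 0.7840 = 1.200 atm
Scaling to 85.6 °C: P = 1.200 × 358.75/552.15 = 0.7797 atm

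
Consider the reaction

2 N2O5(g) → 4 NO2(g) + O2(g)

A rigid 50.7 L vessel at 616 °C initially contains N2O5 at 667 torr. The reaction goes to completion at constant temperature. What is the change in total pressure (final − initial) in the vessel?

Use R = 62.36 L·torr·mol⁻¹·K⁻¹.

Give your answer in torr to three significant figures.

At constant T and V, P ∝ n(gas): 2 mol gas → 5 mol gas.
P_final = (5/2) × 667 = 1668 torr; ΔP = 1668 − 667 = 1001 torr

1000 torr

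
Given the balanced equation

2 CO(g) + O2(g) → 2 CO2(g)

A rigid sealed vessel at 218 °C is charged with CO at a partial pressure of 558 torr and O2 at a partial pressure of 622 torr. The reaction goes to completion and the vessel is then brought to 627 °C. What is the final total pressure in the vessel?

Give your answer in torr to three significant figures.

Because the vessel is rigid and T is held at 218 °C, work the stoichiometry in partial pressures (P_i = n_iRT/V).
P(O2) required for 558 torr of CO = (1/2) × 558 = 279.0 torr; available 622 torr, so CO is limiting.
P(O2) remaining = 622 − (1/2) × 558 = 343.0 torr
P(gaseous products) = (2)/2 × 558 = 558.0 torr
P_total at 218 °C = 343.0 + 558.0 = 901.0 torr
Scaling to 627 °C: P = 901.0 × 900.15/491.15 = 1651 torr

1650 torr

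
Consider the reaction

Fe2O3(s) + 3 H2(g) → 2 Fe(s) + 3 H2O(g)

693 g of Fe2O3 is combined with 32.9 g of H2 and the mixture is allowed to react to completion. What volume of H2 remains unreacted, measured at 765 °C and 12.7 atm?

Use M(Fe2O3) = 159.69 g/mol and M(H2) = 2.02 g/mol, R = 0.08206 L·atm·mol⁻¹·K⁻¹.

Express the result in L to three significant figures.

n(Fe2O3) = 693 / 159.69 = 4.340 mol
n(H2) = 32.9 / 2.02 = 16.29 mol
For 4.340 mol Fe2O3, stoichiometry requires (3/1) × 4.340 = 13.02 mol H2; 16.29 mol is available, so Fe2O3 is limiting.
n(H2) consumed = (3/1) × 4.340 = 13.02 mol; remaining = 16.29 − 13.02 = 3.270 mol
V(H2) = nRT/P = 3.270 × 0.08206 × 1038.15 / 12.7 = 21.93 L

21.9 L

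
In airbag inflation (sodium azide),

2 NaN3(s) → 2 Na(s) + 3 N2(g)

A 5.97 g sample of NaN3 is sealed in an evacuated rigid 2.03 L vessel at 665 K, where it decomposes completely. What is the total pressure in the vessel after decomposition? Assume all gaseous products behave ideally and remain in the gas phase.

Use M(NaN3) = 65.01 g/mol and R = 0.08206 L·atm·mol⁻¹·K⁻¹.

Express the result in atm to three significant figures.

3.70 atm

n(NaN3) = 5.97 / 65.01 = 0.09183 mol
n(gas produced) = (3/2) × 0.09183 = 0.1377 mol
P = nRT/V = 0.1377 × 0.08206 × 665 / 2.03 = 3.702 atm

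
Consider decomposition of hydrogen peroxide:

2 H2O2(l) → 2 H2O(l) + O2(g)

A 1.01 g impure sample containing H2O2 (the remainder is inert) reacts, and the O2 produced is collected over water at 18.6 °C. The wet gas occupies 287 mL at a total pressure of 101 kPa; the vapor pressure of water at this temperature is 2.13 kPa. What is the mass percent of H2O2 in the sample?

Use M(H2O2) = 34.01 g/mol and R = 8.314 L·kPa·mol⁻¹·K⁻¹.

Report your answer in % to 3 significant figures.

78.8 %

P(O2) = 101 − 2.13 = 98.87 kPa
n(O2) = PV/RT = (98.87 × 0.2870) / (8.314 × 291.75) = 0.01170 mol
n(H2O2) = (2/1) × 0.01170 = 0.02340 mol
m(H2O2) = 0.02340 × 34.01 = 0.7958 g
%H2O2 = 0.7958 / 1.01 × 100 = 78.79%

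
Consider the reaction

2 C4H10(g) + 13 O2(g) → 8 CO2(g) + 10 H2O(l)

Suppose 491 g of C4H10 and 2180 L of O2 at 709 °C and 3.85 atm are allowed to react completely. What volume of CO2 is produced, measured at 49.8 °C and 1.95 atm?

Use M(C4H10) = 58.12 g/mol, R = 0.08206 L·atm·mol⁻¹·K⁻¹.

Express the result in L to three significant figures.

n(C4H10) = 491 / 58.12 = 8.448 mol
n(O2) = PV/RT = (3.85 × 2180) / (0.08206 × 982.15) = 104.1 mol
For 8.448 mol C4H10, stoichiometry requires (13/2) × 8.448 = 54.91 mol O2; 104.1 mol is available, so C4H10 is limiting.
n(CO2) = (8/2) × 8.448 = 33.79 mol
V(CO2) = nRT/P = 33.79 × 0.08206 × 322.95 / 1.95 = 459.2 L

459 L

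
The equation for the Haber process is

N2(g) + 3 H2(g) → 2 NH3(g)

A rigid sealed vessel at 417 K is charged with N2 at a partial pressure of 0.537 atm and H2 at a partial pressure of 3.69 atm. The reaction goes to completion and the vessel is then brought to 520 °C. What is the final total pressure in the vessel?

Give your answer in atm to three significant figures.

With V and T fixed, P_i ∝ n_i, so the mole ratios apply directly to partial pressures at 417 K.
P(H2) required for 0.537 atm of N2 = (3/1) × 0.537 = 1.611 atm; available 3.69 atm, so N2 is limiting.
P(H2) remaining = 3.69 − (3/1) × 0.537 = 2.079 atm
P(gaseous products) = (2)/1 × 0.537 = 1.074 atm
P_total at 417 K = 2.079 + 1.074 = 3.153 atm
Scaling to 520 °C: P = 3.153 × 793.15/417 = 5.997 atm

6.00 atm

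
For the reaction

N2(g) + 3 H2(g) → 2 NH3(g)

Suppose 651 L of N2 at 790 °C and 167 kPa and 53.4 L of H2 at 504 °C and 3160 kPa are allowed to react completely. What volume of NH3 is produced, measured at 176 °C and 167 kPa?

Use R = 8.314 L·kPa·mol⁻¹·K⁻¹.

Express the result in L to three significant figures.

389 L

n(N2) = PV/RT = (167 × 651) / (8.314 × 1063.15) = 12.30 mol
n(H2) = PV/RT = (3160 × 53.4) / (8.314 × 777.15) = 26.12 mol
For 12.30 mol N2, stoichiometry requires (3/1) × 12.30 = 36.90 mol H2; 26.12 mol is available, so H2 is limiting.
n(NH3) = (2/3) × 26.12 = 17.41 mol
V(NH3) = nRT/P = 17.41 × 8.314 × 449.15 / 167 = 389.3 L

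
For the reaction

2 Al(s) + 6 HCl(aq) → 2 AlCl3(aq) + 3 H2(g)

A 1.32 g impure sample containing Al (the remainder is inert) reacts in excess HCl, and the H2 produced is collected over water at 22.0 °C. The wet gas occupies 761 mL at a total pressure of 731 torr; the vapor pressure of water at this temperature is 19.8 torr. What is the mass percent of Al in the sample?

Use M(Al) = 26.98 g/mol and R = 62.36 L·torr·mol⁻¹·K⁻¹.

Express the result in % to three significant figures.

P(H2) = 731 − 19.8 = 711.2 torr
n(H2) = PV/RT = (711.2 × 0.7610) / (62.36 × 295.15) = 0.02941 mol
n(Al) = (2/3) × 0.02941 = 0.01961 mol
m(Al) = 0.01961 × 26.98 = 0.5291 g
%Al = 0.5291 / 1.32 × 100 = 40.08%

40.1 %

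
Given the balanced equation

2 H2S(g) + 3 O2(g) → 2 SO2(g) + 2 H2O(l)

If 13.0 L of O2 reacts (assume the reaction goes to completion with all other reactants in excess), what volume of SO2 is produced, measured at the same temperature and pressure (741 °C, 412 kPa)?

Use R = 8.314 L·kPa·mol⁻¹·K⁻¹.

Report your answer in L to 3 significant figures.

8.67 L

At constant T and P, gas volumes are in the mole ratio: V(SO2) = (2/3) × 13.0 = 8.667 L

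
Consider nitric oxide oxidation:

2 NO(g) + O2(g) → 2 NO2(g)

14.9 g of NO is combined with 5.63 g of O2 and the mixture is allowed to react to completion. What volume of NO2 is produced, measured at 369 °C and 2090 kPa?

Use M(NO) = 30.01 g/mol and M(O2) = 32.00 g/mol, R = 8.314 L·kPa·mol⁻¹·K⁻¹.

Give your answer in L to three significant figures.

n(NO) = 14.9 / 30.01 = 0.4965 mol
n(O2) = 5.63 / 32.00 = 0.1759 mol
For 0.4965 mol NO, stoichiometry requires (1/2) × 0.4965 = 0.2482 mol O2; 0.1759 mol is available, so O2 is limiting.
n(NO2) = (2/1) × 0.1759 = 0.3518 mol
V(NO2) = nRT/P = 0.3518 × 8.314 × 642.15 / 2090 = 0.8987 L

0.899 L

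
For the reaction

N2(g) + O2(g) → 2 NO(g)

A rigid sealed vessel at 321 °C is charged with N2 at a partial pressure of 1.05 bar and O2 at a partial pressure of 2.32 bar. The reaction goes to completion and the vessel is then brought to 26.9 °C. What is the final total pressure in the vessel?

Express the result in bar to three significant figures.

At constant V, partial pressures at 321 °C are proportional to moles, so apply stoichiometry directly to pressures.
P(O2) required for 1.05 bar of N2 = (1/1) × 1.05 = 1.050 bar; available 2.32 bar, so N2 is limiting.
P(O2) remaining = 2.32 − (1/1) × 1.05 = 1.270 bar
P(gaseous products) = (2)/1 × 1.05 = 2.100 bar
P_total at 321 °C = 1.270 + 2.100 = 3.370 bar
Scaling to 26.9 °C: P = 3.370 × 300.05/594.15 = 1.702 bar

1.70 bar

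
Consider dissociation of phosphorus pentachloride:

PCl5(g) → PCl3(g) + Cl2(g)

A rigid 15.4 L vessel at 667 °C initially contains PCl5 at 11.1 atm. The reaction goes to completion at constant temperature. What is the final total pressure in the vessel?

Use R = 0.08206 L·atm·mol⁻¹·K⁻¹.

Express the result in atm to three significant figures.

Rigid vessel, constant T ⇒ P scales with total gas moles (1 → 2).
P_final = (2/1) × 11.1 = 22.20 atm

22.2 atm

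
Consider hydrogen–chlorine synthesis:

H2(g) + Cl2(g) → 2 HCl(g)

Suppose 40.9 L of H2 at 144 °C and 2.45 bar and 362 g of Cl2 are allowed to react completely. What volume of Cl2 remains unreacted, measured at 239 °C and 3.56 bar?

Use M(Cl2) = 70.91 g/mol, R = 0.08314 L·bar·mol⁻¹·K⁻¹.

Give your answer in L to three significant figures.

n(H2) = PV/RT = (2.45 × 40.9) / (0.08314 × 417.15) = 2.889 mol
n(Cl2) = 362 / 70.91 = 5.105 mol
For 2.889 mol H2, stoichiometry requires (1/1) × 2.889 = 2.889 mol Cl2; 5.105 mol is available, so H2 is limiting.
n(Cl2) consumed = (1/1) × 2.889 = 2.889 mol; remaining = 5.105 − 2.889 = 2.216 mol
V(Cl2) = nRT/P = 2.216 × 0.08314 × 512.15 / 3.56 = 26.50 L

26.5 L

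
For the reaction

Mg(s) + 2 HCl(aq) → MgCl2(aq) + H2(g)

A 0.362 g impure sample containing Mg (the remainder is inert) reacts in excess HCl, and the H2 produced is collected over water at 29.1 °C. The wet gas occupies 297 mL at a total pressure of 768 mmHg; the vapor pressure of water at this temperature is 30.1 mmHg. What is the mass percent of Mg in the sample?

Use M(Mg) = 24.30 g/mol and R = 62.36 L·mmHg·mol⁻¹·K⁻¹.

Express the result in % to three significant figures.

P(H2) = 768 − 30.1 = 737.9 mmHg
n(H2) = PV/RT = (737.9 × 0.2970) / (62.36 × 302.25) = 0.01163 mol
n(Mg) = (1/1) × 0.01163 = 0.01163 mol
m(Mg) = 0.01163 × 24.30 = 0.2826 g
%Mg = 0.2826 / 0.362 × 100 = 78.07%

78.1 %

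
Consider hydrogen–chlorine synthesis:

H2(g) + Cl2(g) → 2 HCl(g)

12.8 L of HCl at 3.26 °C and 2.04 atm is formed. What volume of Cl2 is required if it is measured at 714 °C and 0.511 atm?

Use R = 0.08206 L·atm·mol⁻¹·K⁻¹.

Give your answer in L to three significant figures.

91.2 L

n(HCl) = PV/RT = (2.04 × 12.8) / (0.08206 × 276.41) = 1.151 mol
n(Cl2) = (1/2) × 1.151 = 0.5755 mol
V = nRT/P = 0.5755 × 0.08206 × 987.15 / 0.511 = 91.23 L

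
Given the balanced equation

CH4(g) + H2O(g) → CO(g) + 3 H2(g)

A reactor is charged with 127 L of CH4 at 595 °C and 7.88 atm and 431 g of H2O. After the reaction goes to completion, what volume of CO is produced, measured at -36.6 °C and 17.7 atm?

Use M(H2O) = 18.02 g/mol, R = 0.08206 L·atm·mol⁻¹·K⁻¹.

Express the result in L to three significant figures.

15.4 L

n(CH4) = PV/RT = (7.88 × 127) / (0.08206 × 868.15) = 14.05 mol
n(H2O) = 431 / 18.02 = 23.92 mol
For 14.05 mol CH4, stoichiometry requires (1/1) × 14.05 = 14.05 mol H2O; 23.92 mol is available, so CH4 is limiting.
n(CO) = (1/1) × 14.05 = 14.05 mol
V(CO) = nRT/P = 14.05 × 0.08206 × 236.55 / 17.7 = 15.41 L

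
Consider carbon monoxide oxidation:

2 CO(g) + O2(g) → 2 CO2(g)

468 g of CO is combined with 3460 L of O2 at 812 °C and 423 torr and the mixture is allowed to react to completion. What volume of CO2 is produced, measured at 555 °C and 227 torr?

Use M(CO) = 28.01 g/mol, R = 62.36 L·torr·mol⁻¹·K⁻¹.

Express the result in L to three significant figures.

n(CO) = 468 / 28.01 = 16.71 mol
n(O2) = PV/RT = (423 × 3460) / (62.36 × 1085.15) = 21.63 mol
For 16.71 mol CO, stoichiometry requires (1/2) × 16.71 = 8.355 mol O2; 21.63 mol is available, so CO is limiting.
n(CO2) = (2/2) × 16.71 = 16.71 mol
V(CO2) = nRT/P = 16.71 × 62.36 × 828.15 / 227 = 3802 L

3800 L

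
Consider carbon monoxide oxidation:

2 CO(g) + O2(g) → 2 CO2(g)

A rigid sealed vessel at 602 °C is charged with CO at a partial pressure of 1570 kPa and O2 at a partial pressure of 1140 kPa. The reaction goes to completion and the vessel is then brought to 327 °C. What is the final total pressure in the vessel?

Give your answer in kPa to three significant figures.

1320 kPa

At constant V, partial pressures at 602 °C are proportional to moles, so apply stoichiometry directly to pressures.
P(O2) required for 1570 kPa of CO = (1/2) × 1570 = 785.0 kPa; available 1140 kPa, so CO is limiting.
P(O2) remaining = 1140 − (1/2) × 1570 = 355.0 kPa
P(gaseous products) = (2)/2 × 1570 = 1570 kPa
P_total at 602 °C = 355.0 + 1570 = 1925 kPa
Scaling to 327 °C: P = 1925 × 600.15/875.15 = 1320 kPa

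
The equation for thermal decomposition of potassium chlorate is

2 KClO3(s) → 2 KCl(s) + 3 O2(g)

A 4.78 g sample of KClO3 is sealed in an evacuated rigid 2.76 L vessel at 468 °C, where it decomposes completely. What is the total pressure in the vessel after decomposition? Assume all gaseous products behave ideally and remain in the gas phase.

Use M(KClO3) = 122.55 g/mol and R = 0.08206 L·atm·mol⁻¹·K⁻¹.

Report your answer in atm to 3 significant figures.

n(KClO3) = 4.78 / 122.55 = 0.03900 mol
n(gas produced) = (3/2) × 0.03900 = 0.05850 mol
P = nRT/V = 0.05850 × 0.08206 × 741.15 / 2.76 = 1.289 atm

1.29 atm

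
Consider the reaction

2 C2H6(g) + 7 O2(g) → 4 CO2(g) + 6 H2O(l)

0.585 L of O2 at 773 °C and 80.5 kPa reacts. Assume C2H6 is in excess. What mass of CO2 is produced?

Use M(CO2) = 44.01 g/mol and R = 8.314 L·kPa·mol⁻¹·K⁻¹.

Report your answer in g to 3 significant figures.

n(O2) = PV/RT = (80.5 × 0.585) / (8.314 × 1046.15) = 0.005414 mol
n(CO2) = (4/7) × 0.005414 = 0.003094 mol
m(CO2) = 0.003094 × 44.01 = 0.1362 g

0.136 g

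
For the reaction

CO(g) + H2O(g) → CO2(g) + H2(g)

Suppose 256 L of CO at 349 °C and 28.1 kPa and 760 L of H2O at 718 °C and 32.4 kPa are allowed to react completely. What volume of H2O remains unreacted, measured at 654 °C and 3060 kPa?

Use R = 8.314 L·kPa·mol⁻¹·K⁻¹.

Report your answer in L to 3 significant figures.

4.02 L

n(CO) = PV/RT = (28.1 × 256) / (8.314 × 622.15) = 1.391 mol
n(H2O) = PV/RT = (32.4 × 760) / (8.314 × 991.15) = 2.988 mol
For 1.391 mol CO, stoichiometry requires (1/1) × 1.391 = 1.391 mol H2O; 2.988 mol is available, so CO is limiting.
n(H2O) consumed = (1/1) × 1.391 = 1.391 mol; remaining = 2.988 − 1.391 = 1.597 mol
V(H2O) = nRT/P = 1.597 × 8.314 × 927.15 / 3060 = 4.023 L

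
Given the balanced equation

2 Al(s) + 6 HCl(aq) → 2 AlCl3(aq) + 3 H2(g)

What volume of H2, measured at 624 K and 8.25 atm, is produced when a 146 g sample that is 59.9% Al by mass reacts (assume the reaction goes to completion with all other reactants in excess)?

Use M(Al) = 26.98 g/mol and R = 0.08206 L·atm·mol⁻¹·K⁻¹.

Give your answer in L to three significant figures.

30.2 L

mass of Al = 146 × 59.9/100 = 87.45 g
n(Al) = 87.45 / 26.98 = 3.241 mol
n(H2) = (3/2) × 3.241 = 4.862 mol
V = nRT/P = 4.862 × 0.08206 × 624 / 8.25 = 30.18 L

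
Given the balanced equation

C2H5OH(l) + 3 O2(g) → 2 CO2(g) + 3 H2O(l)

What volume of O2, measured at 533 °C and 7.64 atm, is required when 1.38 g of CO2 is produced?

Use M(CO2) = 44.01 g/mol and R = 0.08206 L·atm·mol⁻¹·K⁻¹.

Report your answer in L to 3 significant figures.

0.407 L

n(CO2) = 1.380 / 44.01 = 0.03136 mol
n(O2) = (3/2) × 0.03136 = 0.04704 mol
V = nRT/P = 0.04704 × 0.08206 × 806.15 / 7.64 = 0.4073 L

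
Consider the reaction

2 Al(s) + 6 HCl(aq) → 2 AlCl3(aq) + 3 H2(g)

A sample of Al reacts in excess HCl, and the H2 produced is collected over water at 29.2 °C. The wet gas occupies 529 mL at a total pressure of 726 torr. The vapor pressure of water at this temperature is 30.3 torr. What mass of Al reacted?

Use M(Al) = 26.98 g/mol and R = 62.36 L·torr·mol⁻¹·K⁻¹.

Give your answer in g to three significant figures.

0.351 g

P(H2) = 726 − 30.3 = 695.7 torr
n(H2) = PV/RT = (695.7 × 0.5290) / (62.36 × 302.35) = 0.01952 mol
n(Al) = (2/3) × 0.01952 = 0.01301 mol
m(Al) = 0.01301 × 26.98 = 0.3510 g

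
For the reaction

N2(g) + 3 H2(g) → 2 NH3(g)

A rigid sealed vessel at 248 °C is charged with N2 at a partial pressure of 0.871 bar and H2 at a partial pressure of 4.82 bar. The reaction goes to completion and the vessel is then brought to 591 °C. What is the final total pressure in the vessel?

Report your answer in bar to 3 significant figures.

At constant V, partial pressures at 248 °C are proportional to moles, so apply stoichiometry directly to pressures.
P(H2) required for 0.871 bar of N2 = (3/1) × 0.871 = 2.613 bar; available 4.82 bar, so N2 is limiting.
P(H2) remaining = 4.82 − (3/1) × 0.871 = 2.207 bar
P(gaseous products) = (2)/1 × 0.871 = 1.742 bar
P_total at 248 °C = 2.207 + 1.742 = 3.949 bar
Scaling to 591 °C: P = 3.949 × 864.15/521.15 = 6.548 bar

6.55 bar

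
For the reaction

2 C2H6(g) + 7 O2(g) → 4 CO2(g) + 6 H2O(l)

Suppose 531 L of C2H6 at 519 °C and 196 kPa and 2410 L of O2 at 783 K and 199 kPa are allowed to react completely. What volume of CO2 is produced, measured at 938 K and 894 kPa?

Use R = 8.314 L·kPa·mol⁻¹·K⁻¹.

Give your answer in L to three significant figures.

n(C2H6) = PV/RT = (196 × 531) / (8.314 × 792.15) = 15.80 mol
n(O2) = PV/RT = (199 × 2410) / (8.314 × 783) = 73.67 mol
For 15.80 mol C2H6, stoichiometry requires (7/2) × 15.80 = 55.30 mol O2; 73.67 mol is available, so C2H6 is limiting.
n(CO2) = (4/2) × 15.80 = 31.60 mol
V(CO2) = nRT/P = 31.60 × 8.314 × 938 / 894 = 275.7 L

276 L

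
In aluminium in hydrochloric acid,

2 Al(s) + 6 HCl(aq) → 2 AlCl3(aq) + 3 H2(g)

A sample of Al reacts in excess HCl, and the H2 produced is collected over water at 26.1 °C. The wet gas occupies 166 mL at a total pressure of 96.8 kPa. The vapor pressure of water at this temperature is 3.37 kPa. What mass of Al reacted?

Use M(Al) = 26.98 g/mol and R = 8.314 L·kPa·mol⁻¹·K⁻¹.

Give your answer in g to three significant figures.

0.112 g

P(H2) = 96.8 − 3.37 = 93.43 kPa
n(H2) = PV/RT = (93.43 × 0.1660) / (8.314 × 299.25) = 0.006234 mol
n(Al) = (2/3) × 0.006234 = 0.004156 mol
m(Al) = 0.004156 × 26.98 = 0.1121 g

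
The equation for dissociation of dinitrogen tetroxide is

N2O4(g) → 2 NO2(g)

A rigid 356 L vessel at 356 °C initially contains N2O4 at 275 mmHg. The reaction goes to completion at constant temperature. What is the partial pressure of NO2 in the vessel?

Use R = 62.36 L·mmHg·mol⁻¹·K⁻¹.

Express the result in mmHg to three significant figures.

550 mmHg

n(N2O4)₀ = PV/RT = (275 × 356) / (62.36 × 629.15) = 2.495 mol
n(NO2) = (2/1) × 2.495 = 4.990 mol
P(NO2) = nRT/V = 4.990 × 62.36 × 629.15 / 356 = 549.9 mmHg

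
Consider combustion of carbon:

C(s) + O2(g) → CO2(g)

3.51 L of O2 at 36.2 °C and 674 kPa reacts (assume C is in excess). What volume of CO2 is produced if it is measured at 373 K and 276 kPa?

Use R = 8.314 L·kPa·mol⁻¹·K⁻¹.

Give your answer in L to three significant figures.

10.3 L

n(O2) = PV/RT = (674 × 3.51) / (8.314 × 309.35) = 0.9198 mol
n(CO2) = (1/1) × 0.9198 = 0.9198 mol
V = nRT/P = 0.9198 × 8.314 × 373 / 276 = 10.33 L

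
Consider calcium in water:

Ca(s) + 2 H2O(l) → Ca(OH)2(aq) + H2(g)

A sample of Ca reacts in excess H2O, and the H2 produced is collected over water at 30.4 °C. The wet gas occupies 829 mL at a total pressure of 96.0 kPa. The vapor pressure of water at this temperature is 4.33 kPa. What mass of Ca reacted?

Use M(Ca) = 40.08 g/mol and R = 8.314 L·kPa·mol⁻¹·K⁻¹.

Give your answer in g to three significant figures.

P(H2) = 96.0 − 4.33 = 91.67 kPa
n(H2) = PV/RT = (91.67 × 0.8290) / (8.314 × 303.55) = 0.03011 mol
n(Ca) = (1/1) × 0.03011 = 0.03011 mol
m(Ca) = 0.03011 × 40.08 = 1.207 g

1.21 g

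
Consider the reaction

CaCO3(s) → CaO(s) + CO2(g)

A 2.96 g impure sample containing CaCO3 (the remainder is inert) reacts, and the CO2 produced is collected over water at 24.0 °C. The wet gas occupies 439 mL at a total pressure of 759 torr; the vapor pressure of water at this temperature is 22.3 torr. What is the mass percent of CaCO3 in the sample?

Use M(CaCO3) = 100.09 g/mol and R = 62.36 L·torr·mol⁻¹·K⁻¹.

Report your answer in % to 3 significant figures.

59.0 %

P(CO2) = 759 − 22.3 = 736.7 torr
n(CO2) = PV/RT = (736.7 × 0.4390) / (62.36 × 297.15) = 0.01745 mol
n(CaCO3) = (1/1) × 0.01745 = 0.01745 mol
m(CaCO3) = 0.01745 × 100.09 = 1.747 g
%CaCO3 = 1.747 / 2.96 × 100 = 59.02%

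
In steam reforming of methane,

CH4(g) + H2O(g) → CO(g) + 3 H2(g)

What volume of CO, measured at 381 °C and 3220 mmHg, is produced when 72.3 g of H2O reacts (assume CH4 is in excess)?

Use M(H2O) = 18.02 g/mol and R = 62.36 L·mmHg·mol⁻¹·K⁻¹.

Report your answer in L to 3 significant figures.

n(H2O) = 72.30 / 18.02 = 4.012 mol
n(CO) = (1/1) × 4.012 = 4.012 mol
V = nRT/P = 4.012 × 62.36 × 654.15 / 3220 = 50.83 L

50.8 L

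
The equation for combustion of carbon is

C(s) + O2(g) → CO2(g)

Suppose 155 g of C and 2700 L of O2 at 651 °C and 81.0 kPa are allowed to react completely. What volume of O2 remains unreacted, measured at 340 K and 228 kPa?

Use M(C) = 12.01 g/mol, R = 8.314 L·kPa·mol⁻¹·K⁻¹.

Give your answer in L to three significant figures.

193 L

n(C) = 155 / 12.01 = 12.91 mol
n(O2) = PV/RT = (81.0 × 2700) / (8.314 × 924.15) = 28.46 mol
For 12.91 mol C, stoichiometry requires (1/1) × 12.91 = 12.91 mol O2; 28.46 mol is available, so C is limiting.
n(O2) consumed = (1/1) × 12.91 = 12.91 mol; remaining = 28.46 − 12.91 = 15.55 mol
V(O2) = nRT/P = 15.55 × 8.314 × 340 / 228 = 192.8 L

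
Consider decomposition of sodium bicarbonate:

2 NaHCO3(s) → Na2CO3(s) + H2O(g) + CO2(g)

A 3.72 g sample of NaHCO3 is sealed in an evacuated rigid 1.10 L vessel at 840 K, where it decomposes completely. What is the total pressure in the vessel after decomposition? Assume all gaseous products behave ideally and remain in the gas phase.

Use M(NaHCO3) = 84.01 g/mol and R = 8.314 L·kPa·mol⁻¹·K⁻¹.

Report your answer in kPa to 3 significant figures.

n(NaHCO3) = 3.72 / 84.01 = 0.04428 mol
n(gas produced) = (2/2) × 0.04428 = 0.04428 mol
P = nRT/V = 0.04428 × 8.314 × 840 / 1.10 = 281.1 kPa

281 kPa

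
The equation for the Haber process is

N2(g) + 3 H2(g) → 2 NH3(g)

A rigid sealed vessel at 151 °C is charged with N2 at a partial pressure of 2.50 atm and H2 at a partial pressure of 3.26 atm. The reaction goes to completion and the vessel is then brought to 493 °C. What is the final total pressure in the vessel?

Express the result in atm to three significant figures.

6.48 atm

With V and T fixed, P_i ∝ n_i, so the mole ratios apply directly to partial pressures at 151 °C.
P(H2) required for 2.50 atm of N2 = (3/1) × 2.50 = 7.500 atm; available 3.26 atm, so H2 is limiting.
P(N2) remaining = 2.50 − (1/3) × 3.26 = 1.413 atm
P(gaseous products) = (2)/3 × 3.26 = 2.173 atm
P_total at 151 °C = 1.413 + 2.173 = 3.586 atm
Scaling to 493 °C: P = 3.586 × 766.15/424.15 = 6.477 atm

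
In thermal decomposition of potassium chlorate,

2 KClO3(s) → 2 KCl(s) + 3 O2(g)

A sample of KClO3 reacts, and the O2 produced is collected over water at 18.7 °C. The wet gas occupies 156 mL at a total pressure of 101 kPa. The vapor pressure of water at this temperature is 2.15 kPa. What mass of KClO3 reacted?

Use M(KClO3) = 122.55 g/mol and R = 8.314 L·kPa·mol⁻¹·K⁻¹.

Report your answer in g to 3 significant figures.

P(O2) = 101 − 2.15 = 98.85 kPa
n(O2) = PV/RT = (98.85 × 0.1560) / (8.314 × 291.85) = 0.006355 mol
n(KClO3) = (2/3) × 0.006355 = 0.004237 mol
m(KClO3) = 0.004237 × 122.55 = 0.5192 g

0.519 g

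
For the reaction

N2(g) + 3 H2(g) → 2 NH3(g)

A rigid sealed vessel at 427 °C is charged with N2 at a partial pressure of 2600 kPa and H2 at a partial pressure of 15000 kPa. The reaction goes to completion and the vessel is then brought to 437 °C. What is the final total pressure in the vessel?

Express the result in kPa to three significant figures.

Because the vessel is rigid and T is held at 427 °C, work the stoichiometry in partial pressures (P_i = n_iRT/V).
P(H2) required for 2600 kPa of N2 = (3/1) × 2600 = 7800 kPa; available 15000 kPa, so N2 is limiting.
P(H2) remaining = 15000 − (3/1) × 2600 = 7200 kPa
P(gaseous products) = (2)/1 × 2600 = 5200 kPa
P_total at 427 °C = 7200 + 5200 = 12400 kPa
Scaling to 437 °C: P = 12400 × 710.15/700.15 = 12580 kPa

12600 kPa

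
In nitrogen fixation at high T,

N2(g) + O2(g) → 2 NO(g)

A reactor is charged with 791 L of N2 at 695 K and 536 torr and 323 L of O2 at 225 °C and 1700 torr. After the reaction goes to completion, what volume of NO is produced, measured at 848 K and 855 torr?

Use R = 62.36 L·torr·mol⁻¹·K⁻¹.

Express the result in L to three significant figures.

n(N2) = PV/RT = (536 × 791) / (62.36 × 695) = 9.783 mol
n(O2) = PV/RT = (1700 × 323) / (62.36 × 498.15) = 17.68 mol
For 9.783 mol N2, stoichiometry requires (1/1) × 9.783 = 9.783 mol O2; 17.68 mol is available, so N2 is limiting.
n(NO) = (2/1) × 9.783 = 19.57 mol
V(NO) = nRT/P = 19.57 × 62.36 × 848 / 855 = 1210 L

1210 L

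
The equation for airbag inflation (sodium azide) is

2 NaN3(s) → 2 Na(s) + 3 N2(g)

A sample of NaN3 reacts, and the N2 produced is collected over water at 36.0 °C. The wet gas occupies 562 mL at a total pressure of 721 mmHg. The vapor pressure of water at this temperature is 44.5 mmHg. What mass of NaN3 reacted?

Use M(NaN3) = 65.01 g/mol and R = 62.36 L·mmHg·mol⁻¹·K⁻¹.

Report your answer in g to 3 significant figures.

P(N2) = 721 − 44.5 = 676.5 mmHg
n(N2) = PV/RT = (676.5 × 0.5620) / (62.36 × 309.15) = 0.01972 mol
n(NaN3) = (2/3) × 0.01972 = 0.01315 mol
m(NaN3) = 0.01315 × 65.01 = 0.8549 g

0.855 g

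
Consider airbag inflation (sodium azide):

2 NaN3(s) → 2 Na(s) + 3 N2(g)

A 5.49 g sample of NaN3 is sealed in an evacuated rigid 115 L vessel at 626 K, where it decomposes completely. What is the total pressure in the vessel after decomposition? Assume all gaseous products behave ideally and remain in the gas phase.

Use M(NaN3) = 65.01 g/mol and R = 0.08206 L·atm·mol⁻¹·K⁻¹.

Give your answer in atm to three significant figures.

0.0566 atm

n(NaN3) = 5.49 / 65.01 = 0.08445 mol
n(gas produced) = (3/2) × 0.08445 = 0.1267 mol
P = nRT/V = 0.1267 × 0.08206 × 626 / 115 = 0.05660 atm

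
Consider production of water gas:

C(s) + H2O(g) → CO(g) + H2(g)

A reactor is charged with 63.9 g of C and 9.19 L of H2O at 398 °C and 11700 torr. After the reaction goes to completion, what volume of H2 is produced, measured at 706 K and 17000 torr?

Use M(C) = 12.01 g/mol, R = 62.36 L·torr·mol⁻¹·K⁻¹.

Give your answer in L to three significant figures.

n(C) = 63.9 / 12.01 = 5.321 mol
n(H2O) = PV/RT = (11700 × 9.19) / (62.36 × 671.15) = 2.569 mol
For 5.321 mol C, stoichiometry requires (1/1) × 5.321 = 5.321 mol H2O; 2.569 mol is available, so H2O is limiting.
n(H2) = (1/1) × 2.569 = 2.569 mol
V(H2) = nRT/P = 2.569 × 62.36 × 706 / 17000 = 6.653 L

6.65 L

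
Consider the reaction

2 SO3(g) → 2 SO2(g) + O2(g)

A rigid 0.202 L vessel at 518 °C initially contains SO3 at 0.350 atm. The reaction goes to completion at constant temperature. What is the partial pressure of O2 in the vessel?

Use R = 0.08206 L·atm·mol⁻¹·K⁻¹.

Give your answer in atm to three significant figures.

0.175 atm

n(SO3)₀ = PV/RT = (0.350 × 0.202) / (0.08206 × 791.15) = 0.001089 mol
n(O2) = (1/2) × 0.001089 = 0.0005445 mol
P(O2) = nRT/V = 0.0005445 × 0.08206 × 791.15 / 0.202 = 0.1750 atm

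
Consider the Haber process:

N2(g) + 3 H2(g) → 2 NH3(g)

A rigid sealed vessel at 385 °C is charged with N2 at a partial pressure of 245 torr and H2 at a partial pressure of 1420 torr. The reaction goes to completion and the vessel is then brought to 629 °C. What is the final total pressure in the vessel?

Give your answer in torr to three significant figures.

With V and T fixed, P_i ∝ n_i, so the mole ratios apply directly to partial pressures at 385 °C.
P(H2) required for 245 torr of N2 = (3/1) × 245 = 735.0 torr; available 1420 torr, so N2 is limiting.
P(H2) remaining = 1420 − (3/1) × 245 = 685.0 torr
P(gaseous products) = (2)/1 × 245 = 490.0 torr
P_total at 385 °C = 685.0 + 490.0 = 1175 torr
Scaling to 629 °C: P = 1175 × 902.15/658.15 = 1611 torr

1610 torr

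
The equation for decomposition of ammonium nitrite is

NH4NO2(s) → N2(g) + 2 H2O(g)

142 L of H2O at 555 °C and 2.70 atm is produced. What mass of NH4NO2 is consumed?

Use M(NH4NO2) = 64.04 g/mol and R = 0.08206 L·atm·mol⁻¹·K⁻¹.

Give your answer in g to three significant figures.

181 g

n(H2O) = PV/RT = (2.70 × 142) / (0.08206 × 828.15) = 5.642 mol
n(NH4NO2) = (1/2) × 5.642 = 2.821 mol
m(NH4NO2) = 2.821 × 64.04 = 180.7 g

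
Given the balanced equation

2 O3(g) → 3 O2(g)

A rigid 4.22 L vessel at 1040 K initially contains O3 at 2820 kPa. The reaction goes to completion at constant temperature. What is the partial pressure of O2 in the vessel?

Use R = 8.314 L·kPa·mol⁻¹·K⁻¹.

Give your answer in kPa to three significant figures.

n(O3)₀ = PV/RT = (2820 × 4.22) / (8.314 × 1040) = 1.376 mol
n(O2) = (3/2) × 1.376 = 2.064 mol
P(O2) = nRT/V = 2.064 × 8.314 × 1040 / 4.22 = 4229 kPa

4230 kPa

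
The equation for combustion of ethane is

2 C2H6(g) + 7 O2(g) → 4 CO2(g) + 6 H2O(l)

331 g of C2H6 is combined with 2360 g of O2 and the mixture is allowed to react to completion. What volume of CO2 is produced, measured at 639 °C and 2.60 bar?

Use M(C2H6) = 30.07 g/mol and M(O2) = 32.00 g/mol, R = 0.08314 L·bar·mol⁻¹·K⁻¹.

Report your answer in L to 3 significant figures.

n(C2H6) = 331 / 30.07 = 11.01 mol
n(O2) = 2360 / 32.00 = 73.75 mol
For 11.01 mol C2H6, stoichiometry requires (7/2) × 11.01 = 38.53 mol O2; 73.75 mol is available, so C2H6 is limiting.
n(CO2) = (4/2) × 11.01 = 22.02 mol
V(CO2) = nRT/P = 22.02 × 0.08314 × 912.15 / 2.60 = 642.3 L

642 L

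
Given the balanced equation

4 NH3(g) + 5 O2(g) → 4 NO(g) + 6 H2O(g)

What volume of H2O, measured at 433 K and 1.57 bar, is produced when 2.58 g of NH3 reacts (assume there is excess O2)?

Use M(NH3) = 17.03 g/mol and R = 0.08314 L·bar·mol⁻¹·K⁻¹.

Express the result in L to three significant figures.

5.21 L

n(NH3) = 2.580 / 17.03 = 0.1515 mol
n(H2O) = (6/4) × 0.1515 = 0.2273 mol
V = nRT/P = 0.2273 × 0.08314 × 433 / 1.57 = 5.212 L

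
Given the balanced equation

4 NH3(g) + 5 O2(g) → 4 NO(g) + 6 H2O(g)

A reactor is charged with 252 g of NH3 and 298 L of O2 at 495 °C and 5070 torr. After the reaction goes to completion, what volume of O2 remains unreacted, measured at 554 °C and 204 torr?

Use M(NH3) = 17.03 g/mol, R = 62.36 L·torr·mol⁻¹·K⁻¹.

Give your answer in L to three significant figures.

3300 L

n(NH3) = 252 / 17.03 = 14.80 mol
n(O2) = PV/RT = (5070 × 298) / (62.36 × 768.15) = 31.54 mol
For 14.80 mol NH3, stoichiometry requires (5/4) × 14.80 = 18.50 mol O2; 31.54 mol is available, so NH3 is limiting.
n(O2) consumed = (5/4) × 14.80 = 18.50 mol; remaining = 31.54 − 18.50 = 13.04 mol
V(O2) = nRT/P = 13.04 × 62.36 × 827.15 / 204 = 3297 L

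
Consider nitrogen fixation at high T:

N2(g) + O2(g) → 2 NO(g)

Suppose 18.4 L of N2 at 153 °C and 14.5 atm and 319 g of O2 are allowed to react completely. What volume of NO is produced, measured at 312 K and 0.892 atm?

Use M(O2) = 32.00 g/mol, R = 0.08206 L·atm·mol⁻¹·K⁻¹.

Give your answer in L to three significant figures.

438 L

n(N2) = PV/RT = (14.5 × 18.4) / (0.08206 × 426.15) = 7.629 mol
n(O2) = 319 / 32.00 = 9.969 mol
For 7.629 mol N2, stoichiometry requires (1/1) × 7.629 = 7.629 mol O2; 9.969 mol is available, so N2 is limiting.
n(NO) = (2/1) × 7.629 = 15.26 mol
V(NO) = nRT/P = 15.26 × 0.08206 × 312 / 0.892 = 438.0 L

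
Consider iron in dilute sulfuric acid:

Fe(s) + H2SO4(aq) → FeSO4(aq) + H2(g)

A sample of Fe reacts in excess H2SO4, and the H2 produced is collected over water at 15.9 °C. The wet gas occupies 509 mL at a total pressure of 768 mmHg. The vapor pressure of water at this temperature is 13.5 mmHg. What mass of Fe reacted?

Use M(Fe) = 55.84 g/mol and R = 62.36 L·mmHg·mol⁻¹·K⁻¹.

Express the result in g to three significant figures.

P(H2) = 768 − 13.5 = 754.5 mmHg
n(H2) = PV/RT = (754.5 × 0.5090) / (62.36 × 289.05) = 0.02131 mol
n(Fe) = (1/1) × 0.02131 = 0.02131 mol
m(Fe) = 0.02131 × 55.84 = 1.190 g

1.19 g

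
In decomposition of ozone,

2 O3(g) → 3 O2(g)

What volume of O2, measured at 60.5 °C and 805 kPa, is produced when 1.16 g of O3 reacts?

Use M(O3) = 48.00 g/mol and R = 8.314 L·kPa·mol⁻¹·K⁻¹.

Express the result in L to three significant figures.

0.125 L

n(O3) = 1.160 / 48.00 = 0.02417 mol
n(O2) = (3/2) × 0.02417 = 0.03626 mol
V = nRT/P = 0.03626 × 8.314 × 333.65 / 805 = 0.1249 L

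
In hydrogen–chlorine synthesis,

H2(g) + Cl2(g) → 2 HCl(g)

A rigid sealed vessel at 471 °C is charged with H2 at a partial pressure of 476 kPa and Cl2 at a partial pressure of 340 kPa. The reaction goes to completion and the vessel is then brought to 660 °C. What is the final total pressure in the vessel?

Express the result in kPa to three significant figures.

With V and T fixed, P_i ∝ n_i, so the mole ratios apply directly to partial pressures at 471 °C.
P(Cl2) required for 476 kPa of H2 = (1/1) × 476 = 476.0 kPa; available 340 kPa, so Cl2 is limiting.
P(H2) remaining = 476 − (1/1) × 340 = 136.0 kPa
P(gaseous products) = (2)/1 × 340 = 680.0 kPa
P_total at 471 °C = 136.0 + 680.0 = 816.0 kPa
Scaling to 660 °C: P = 816.0 × 933.15/744.15 = 1023 kPa

1020 kPa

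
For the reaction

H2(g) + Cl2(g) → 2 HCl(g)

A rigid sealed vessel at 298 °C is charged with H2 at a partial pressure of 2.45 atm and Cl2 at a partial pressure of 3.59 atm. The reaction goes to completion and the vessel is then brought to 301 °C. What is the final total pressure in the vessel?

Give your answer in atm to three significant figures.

6.07 atm

At constant V, partial pressures at 298 °C are proportional to moles, so apply stoichiometry directly to pressures.
P(Cl2) required for 2.45 atm of H2 = (1/1) × 2.45 = 2.450 atm; available 3.59 atm, so H2 is limiting.
P(Cl2) remaining = 3.59 − (1/1) × 2.45 = 1.140 atm
P(gaseous products) = (2)/1 × 2.45 = 4.900 atm
P_total at 298 °C = 1.140 + 4.900 = 6.040 atm
Scaling to 301 °C: P = 6.040 × 574.15/571.15 = 6.072 atm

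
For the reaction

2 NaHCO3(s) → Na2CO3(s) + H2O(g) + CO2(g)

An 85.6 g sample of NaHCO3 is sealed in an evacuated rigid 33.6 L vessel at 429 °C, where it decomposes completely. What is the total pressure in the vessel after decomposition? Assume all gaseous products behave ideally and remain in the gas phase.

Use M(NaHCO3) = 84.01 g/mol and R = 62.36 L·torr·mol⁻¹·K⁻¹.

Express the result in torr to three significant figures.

n(NaHCO3) = 85.6 / 84.01 = 1.019 mol
n(gas produced) = (2/2) × 1.019 = 1.019 mol
P = nRT/V = 1.019 × 62.36 × 702.15 / 33.6 = 1328 torr

1330 torr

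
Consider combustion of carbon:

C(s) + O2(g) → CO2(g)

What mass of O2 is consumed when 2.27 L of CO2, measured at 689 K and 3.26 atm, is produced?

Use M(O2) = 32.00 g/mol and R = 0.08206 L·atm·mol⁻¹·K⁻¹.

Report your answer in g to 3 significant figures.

4.19 g

n(CO2) = PV/RT = (3.26 × 2.27) / (0.08206 × 689) = 0.1309 mol
n(O2) = (1/1) × 0.1309 = 0.1309 mol
m(O2) = 0.1309 × 32.00 = 4.189 g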